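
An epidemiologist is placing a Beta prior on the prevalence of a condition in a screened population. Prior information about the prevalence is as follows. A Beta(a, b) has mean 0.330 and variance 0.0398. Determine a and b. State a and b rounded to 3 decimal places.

a = 1.503, b = 3.052

By moment matching, a+b = μ(1−μ)/σ² − 1 = (0.330·0.670)/0.0398 − 1 = 5.5553 − 1 = 4.5553.
Since a/(a+b) = μ, a = 0.330·4.5553 = 1.503 and b = 0.670·4.5553 = 3.052.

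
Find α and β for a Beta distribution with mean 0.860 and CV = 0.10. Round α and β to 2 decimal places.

α = 13.14, β = 2.14

σ = CV·μ = 0.10×0.860 = 0.08600, so σ² = 0.007396.
s+1 = μ(1−μ)/σ² = 0.120400/0.007396 = 16.2791, so s = α+β = 15.2791.
α = μs = 13.14, β = (1−μ)s = 2.14.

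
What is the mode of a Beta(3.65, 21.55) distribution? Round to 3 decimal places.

With α,β > 1, mode = (α−1)/(α+β−2) = 2.65/23.20 = 0.114.

0.114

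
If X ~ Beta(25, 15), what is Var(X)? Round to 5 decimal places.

α+β = 40 and αβ = 375, so Var = αβ/[(α+β)²(α+β+1)] = 375/65600 = 0.00572.

0.00572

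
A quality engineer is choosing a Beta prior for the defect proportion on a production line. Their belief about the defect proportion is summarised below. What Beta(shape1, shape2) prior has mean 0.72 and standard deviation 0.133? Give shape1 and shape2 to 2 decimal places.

Variance = 0.133² = 0.017689. The moment-matching identity shape1+shape2 = μ(1−μ)/Var − 1 gives
shape1+shape2 = 0.2016/0.017689 − 1 = 10.3969, so shape1 = μ·10.3969 = 7.49 and shape2 = (1−μ)·10.3969 = 2.91.

shape1 = 7.49, shape2 = 2.91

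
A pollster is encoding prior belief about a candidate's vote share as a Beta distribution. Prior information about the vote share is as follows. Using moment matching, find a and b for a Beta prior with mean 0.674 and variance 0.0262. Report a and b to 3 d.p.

a = 4.978, b = 2.408

Let s = a+b. The Beta variance is μ(1−μ)/(s+1).
So s+1 = μ(1−μ)/σ² = (0.674×0.326)/0.0262 = 0.219724/0.0262 = 8.3864, giving s = 7.3864.
Then a = μs = 0.674×7.3864 = 4.978 and b = (1−μ)s = 0.326×7.3864 = 2.408.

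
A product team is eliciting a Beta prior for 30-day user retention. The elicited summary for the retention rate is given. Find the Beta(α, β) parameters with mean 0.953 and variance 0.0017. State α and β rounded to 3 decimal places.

Write ν = α+β; then α = μν and Var = μ(1−μ)/(ν+1).
ν = μ(1−μ)/Var − 1 = 0.044791/0.0017 − 1 = 25.3476.
α = 0.953·25.3476 = 24.156, β = 0.047·25.3476 = 1.191.

α = 24.156, β = 1.191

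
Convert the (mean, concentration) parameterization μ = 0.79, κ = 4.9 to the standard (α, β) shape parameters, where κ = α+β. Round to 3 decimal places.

α = 3.871, β = 1.029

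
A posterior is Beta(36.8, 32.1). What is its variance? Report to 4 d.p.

α+β = 68.9 and αβ = 1181.28, so Var = αβ/[(α+β)²(α+β+1)] = 1181.28/331829.979 = 0.0036.

0.0036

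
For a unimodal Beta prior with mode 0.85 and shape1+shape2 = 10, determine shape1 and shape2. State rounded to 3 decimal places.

shape1 = 7.800, shape2 = 2.200

For shape1,shape2>1 the mode is (shape1−1)/(shape1+shape2−2), so shape1 = mode·(κ−2)+1 = 0.85×8+1 = 7.800.
And shape2 = (1−mode)·(κ−2)+1 = 0.15×8+1 = 2.200.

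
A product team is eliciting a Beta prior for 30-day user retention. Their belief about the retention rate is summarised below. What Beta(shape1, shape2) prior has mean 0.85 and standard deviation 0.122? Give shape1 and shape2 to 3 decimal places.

shape1 = 6.431, shape2 = 1.135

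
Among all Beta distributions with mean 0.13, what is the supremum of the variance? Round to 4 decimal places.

0.1131

For fixed mean μ the Beta variance is μ(1−μ)/(α+β+1), increasing as α+β decreases.
Its least upper bound (not attained) is μ(1−μ) = 0.13·0.87 = 0.1131.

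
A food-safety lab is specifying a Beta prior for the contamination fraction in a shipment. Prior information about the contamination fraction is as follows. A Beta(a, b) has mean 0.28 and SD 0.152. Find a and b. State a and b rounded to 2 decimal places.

a = 2.16, b = 5.56

σ² = 0.152² = 0.023104.
With s = a+b, Var = μ(1−μ)/(s+1), so s+1 = (0.28×0.72)/0.023104 = 8.7258 and s = 7.7258.
a = μs = 2.16, b = (1−μ)s = 5.56.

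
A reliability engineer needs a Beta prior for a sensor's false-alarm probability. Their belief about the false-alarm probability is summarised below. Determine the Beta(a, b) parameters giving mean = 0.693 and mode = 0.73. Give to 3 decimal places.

a = 8.616, b = 3.817

Let s = a+b. Mean gives a = μs = 0.693s; mode gives (a−1)/(s−2) = 0.73.
Substituting: 0.693s − 1 = 0.73(s−2) = 0.73s − 1.46, so -0.037s = -0.46 and s = 12.4324.
Then a = 0.693×12.4324 = 8.616 and b = s−a = 3.817.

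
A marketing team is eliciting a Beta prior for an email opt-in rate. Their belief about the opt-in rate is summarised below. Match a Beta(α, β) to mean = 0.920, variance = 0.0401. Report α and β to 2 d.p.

Write ν = α+β; then α = μν and Var = μ(1−μ)/(ν+1).
ν = μ(1−μ)/Var − 1 = 0.073600/0.0401 − 1 = 0.8354.
α = 0.920·0.8354 = 0.77, β = 0.080·0.8354 = 0.07.

α = 0.77, β = 0.07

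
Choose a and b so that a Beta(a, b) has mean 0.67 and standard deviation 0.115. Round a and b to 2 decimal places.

σ² = 0.115² = 0.013225.
With s = a+b, Var = μ(1−μ)/(s+1), so s+1 = (0.67×0.33)/0.013225 = 16.7183 and s = 15.7183.
a = μs = 10.53, b = (1−μ)s = 5.19.

a = 10.53, b = 5.19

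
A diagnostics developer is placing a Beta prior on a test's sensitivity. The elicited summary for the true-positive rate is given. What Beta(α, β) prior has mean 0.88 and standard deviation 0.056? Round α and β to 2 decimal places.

First σ² = 0.003136. Setting α = μn, β = (1−μ)n with n = α+β,
μ(1−μ)/(n+1) = 0.003136 ⇒ n+1 = 0.1056/0.003136 = 33.6735 ⇒ n = 32.6735.
Hence α = 0.88×32.6735 = 28.75, β = 0.12×32.6735 = 3.92.

α = 28.75, β = 3.92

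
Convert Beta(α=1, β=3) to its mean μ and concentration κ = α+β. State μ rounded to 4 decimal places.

μ = 0.2500, κ = 4

κ = α+β = 1+3 = 4; μ = α/κ = 1/4 = 0.2500.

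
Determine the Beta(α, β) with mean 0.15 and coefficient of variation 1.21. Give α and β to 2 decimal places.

α = 0.43, β = 2.44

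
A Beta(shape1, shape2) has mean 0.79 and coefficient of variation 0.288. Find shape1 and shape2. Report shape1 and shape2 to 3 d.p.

shape1 = 1.742, shape2 = 0.463

σ = CV·μ = 0.288×0.79 = 0.22752, so σ² = 0.051765.
s+1 = μ(1−μ)/σ² = 0.1659/0.051765 = 3.2048, so s = shape1+shape2 = 2.2048.
shape1 = μs = 1.742, shape2 = (1−μ)s = 0.463.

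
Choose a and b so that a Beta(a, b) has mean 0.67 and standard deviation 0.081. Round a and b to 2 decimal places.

First σ² = 0.006561. Setting a = μn, b = (1−μ)n with n = a+b,
μ(1−μ)/(n+1) = 0.006561 ⇒ n+1 = 0.2211/0.006561 = 33.6991 ⇒ n = 32.6991.
Hence a = 0.67×32.6991 = 21.91, b = 0.33×32.6991 = 10.79.

a = 21.91, b = 10.79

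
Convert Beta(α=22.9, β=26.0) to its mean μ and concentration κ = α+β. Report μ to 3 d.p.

κ = α+β = 22.9+26.0 = 48.9; μ = α/κ = 22.9/48.9 = 0.468.

μ = 0.468, κ = 48.9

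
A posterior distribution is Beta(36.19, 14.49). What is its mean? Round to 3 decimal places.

The Beta mean is α/(α+β) = 36.19/(36.19+14.49) = 0.714.

0.714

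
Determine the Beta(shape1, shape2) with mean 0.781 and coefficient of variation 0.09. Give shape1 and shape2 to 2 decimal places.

shape1 = 26.26, shape2 = 7.36

σ = CV·μ = 0.09×0.781 = 0.07029, so σ² = 0.004941.
s+1 = μ(1−μ)/σ² = 0.171039/0.004941 = 34.6185, so s = shape1+shape2 = 33.6185.
shape1 = μs = 26.26, shape2 = (1−μ)s = 7.36.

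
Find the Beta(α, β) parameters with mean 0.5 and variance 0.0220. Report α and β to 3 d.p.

α = 5.182, β = 5.182

Write ν = α+β; then α = μν and Var = μ(1−μ)/(ν+1).
ν = μ(1−μ)/Var − 1 = 0.25/0.0220 − 1 = 10.3636.
α = 0.5·10.3636 = 5.182, β = 0.5·10.3636 = 5.182.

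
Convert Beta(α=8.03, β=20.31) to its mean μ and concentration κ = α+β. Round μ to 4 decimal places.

κ = α+β = 8.03+20.31 = 28.34; μ = α/κ = 8.03/28.34 = 0.2833.

μ = 0.2833, κ = 28.34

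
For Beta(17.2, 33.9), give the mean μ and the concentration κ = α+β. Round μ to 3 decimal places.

μ = 0.337, κ = 51.1

κ = α+β = 17.2+33.9 = 51.1; μ = α/κ = 17.2/51.1 = 0.337.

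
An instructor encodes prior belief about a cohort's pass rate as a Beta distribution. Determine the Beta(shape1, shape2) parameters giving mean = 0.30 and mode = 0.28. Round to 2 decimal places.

shape1 = 6.60, shape2 = 15.40

Let s = shape1+shape2. Mean gives shape1 = μs = 0.30s; mode gives (shape1−1)/(s−2) = 0.28.
Substituting: 0.30s − 1 = 0.28(s−2) = 0.28s − 0.56, so 0.02s = 0.44 and s = 22.0000.
Then shape1 = 0.30×22.0000 = 6.60 and shape2 = s−shape1 = 15.40.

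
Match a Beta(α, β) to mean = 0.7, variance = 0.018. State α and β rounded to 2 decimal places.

By moment matching, α+β = μ(1−μ)/σ² − 1 = (0.7·0.3)/0.018 − 1 = 11.6667 − 1 = 10.6667.
Since α/(α+β) = μ, α = 0.7·10.6667 = 7.47 and β = 0.3·10.6667 = 3.20.

α = 7.47, β = 3.20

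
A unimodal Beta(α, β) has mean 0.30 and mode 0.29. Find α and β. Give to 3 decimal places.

Let s = α+β. Mean gives α = μs = 0.30s; mode gives (α−1)/(s−2) = 0.29.
Substituting: 0.30s − 1 = 0.29(s−2) = 0.29s − 0.58, so 0.01s = 0.42 and s = 42.0000.
Then α = 0.30×42.0000 = 12.600 and β = s−α = 29.400.

α = 12.600, β = 29.400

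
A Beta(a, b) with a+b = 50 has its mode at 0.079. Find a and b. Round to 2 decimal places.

Mode = (a−1)/(κ−2) with κ = a+b, so a−1 = 0.079·48 = 3.79.
a = 4.79; b = κ − a = 45.21.

a = 4.79, b = 45.21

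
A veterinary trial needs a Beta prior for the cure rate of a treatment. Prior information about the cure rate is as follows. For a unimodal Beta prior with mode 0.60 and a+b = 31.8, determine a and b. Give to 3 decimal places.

Since the density peak of Beta(a,b) is at (a−1)/(a+b−2),
a = 1 + 0.60(31.8−2) = 18.880 and b = 31.8 − 18.880 = 12.920.

a = 18.880, b = 12.920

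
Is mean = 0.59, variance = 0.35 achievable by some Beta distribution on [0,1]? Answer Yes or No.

The Beta variance bound is σ² < μ(1−μ).
Here μ(1−μ) = 0.59×0.41 = 0.2419, and 0.35 ≥ 0.2419.

No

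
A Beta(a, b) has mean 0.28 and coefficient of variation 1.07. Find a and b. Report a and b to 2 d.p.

Var = (CV·μ)² = (1.07×0.28)² = 0.089760.
a+b = μ(1−μ)/Var − 1 = 0.2016/0.089760 − 1 = 1.2460.
Thus a = 0.28·1.2460 = 0.35 and b = 0.72·1.2460 = 0.90.

a = 0.35, b = 0.90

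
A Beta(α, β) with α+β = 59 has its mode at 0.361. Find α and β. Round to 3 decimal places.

Since the density peak of Beta(α,β) is at (α−1)/(α+β−2),
α = 1 + 0.361(59−2) = 21.577 and β = 59 − 21.577 = 37.423.

α = 21.577, β = 37.423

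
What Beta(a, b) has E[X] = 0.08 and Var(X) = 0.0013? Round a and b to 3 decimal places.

a = 4.449, b = 51.166

Let s = a+b. The Beta variance is μ(1−μ)/(s+1).
So s+1 = μ(1−μ)/σ² = (0.08×0.92)/0.0013 = 0.0736/0.0013 = 56.6154, giving s = 55.6154.
Then a = μs = 0.08×55.6154 = 4.449 and b = (1−μ)s = 0.92×55.6154 = 51.166.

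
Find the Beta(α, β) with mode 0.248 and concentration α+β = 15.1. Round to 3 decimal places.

Since the density peak of Beta(α,β) is at (α−1)/(α+β−2),
α = 1 + 0.248(15.1−2) = 4.249 and β = 15.1 − 4.249 = 10.851.

α = 4.249, β = 10.851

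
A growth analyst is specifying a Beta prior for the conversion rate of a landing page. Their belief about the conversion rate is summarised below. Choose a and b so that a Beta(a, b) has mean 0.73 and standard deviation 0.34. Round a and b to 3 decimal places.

a = 0.515, b = 0.190

Variance = 0.34² = 0.1156. The moment-matching identity a+b = μ(1−μ)/Var − 1 gives
a+b = 0.1971/0.1156 − 1 = 0.7050, so a = μ·0.7050 = 0.515 and b = (1−μ)·0.7050 = 0.190.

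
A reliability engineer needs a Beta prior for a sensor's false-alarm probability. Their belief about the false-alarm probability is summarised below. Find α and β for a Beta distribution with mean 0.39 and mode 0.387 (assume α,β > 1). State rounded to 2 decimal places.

α = 29.38, β = 45.95

With s = α+β: μ = α/s and mode = (α−1)/(s−2). Eliminating α = μs,
μs − 1 = m(s−2) ⇒ s(μ−m) = 1−2m ⇒ s = 0.226/0.003 = 75.3333.
So α = μs = 29.38, β = (1−μ)s = 45.95.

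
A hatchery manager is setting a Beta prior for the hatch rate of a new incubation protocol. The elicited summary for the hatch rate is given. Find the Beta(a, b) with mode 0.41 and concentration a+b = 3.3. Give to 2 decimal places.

Mode = (a−1)/(κ−2) with κ = a+b, so a−1 = 0.41·1.3 = 0.53.
a = 1.53; b = κ − a = 1.77.

a = 1.53, b = 1.77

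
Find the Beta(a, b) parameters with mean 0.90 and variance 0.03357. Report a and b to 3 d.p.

Let s = a+b. The Beta variance is μ(1−μ)/(s+1).
So s+1 = μ(1−μ)/σ² = (0.90×0.10)/0.03357 = 0.0900/0.03357 = 2.6810, giving s = 1.6810.
Then a = μs = 0.90×1.6810 = 1.513 and b = (1−μ)s = 0.10×1.6810 = 0.168.

a = 1.513, b = 0.168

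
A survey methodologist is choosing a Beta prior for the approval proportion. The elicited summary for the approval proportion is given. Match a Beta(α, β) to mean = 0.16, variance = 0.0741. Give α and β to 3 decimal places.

α = 0.130, β = 0.684

Let s = α+β. The Beta variance is μ(1−μ)/(s+1).
So s+1 = μ(1−μ)/σ² = (0.16×0.84)/0.0741 = 0.1344/0.0741 = 1.8138, giving s = 0.8138.
Then α = μs = 0.16×0.8138 = 0.130 and β = (1−μ)s = 0.84×0.8138 = 0.684.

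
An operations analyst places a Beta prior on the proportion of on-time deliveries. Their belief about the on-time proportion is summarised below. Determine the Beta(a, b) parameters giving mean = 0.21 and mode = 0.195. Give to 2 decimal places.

a = 8.54, b = 32.13

With s = a+b: μ = a/s and mode = (a−1)/(s−2). Eliminating a = μs,
μs − 1 = m(s−2) ⇒ s(μ−m) = 1−2m ⇒ s = 0.610/0.015 = 40.6667.
So a = μs = 8.54, b = (1−μ)s = 32.13.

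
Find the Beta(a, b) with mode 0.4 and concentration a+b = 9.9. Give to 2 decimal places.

a = 4.16, b = 5.74

Mode = (a−1)/(κ−2) with κ = a+b, so a−1 = 0.4·7.9 = 3.16.
a = 4.16; b = κ − a = 5.74.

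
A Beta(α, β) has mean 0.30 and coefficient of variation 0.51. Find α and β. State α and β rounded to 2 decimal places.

Var = (CV·μ)² = (0.51×0.30)² = 0.023409.
α+β = μ(1−μ)/Var − 1 = 0.2100/0.023409 − 1 = 7.9709.
Thus α = 0.30·7.9709 = 2.39 and β = 0.70·7.9709 = 5.58.

α = 2.39, β = 5.58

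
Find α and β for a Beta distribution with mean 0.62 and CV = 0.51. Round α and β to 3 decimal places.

σ = CV·μ = 0.51×0.62 = 0.31620, so σ² = 0.099982.
s+1 = μ(1−μ)/σ² = 0.2356/0.099982 = 2.3564, so s = α+β = 1.3564.
α = μs = 0.841, β = (1−μ)s = 0.515.

α = 0.841, β = 0.515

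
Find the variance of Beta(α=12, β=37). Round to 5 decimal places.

0.00370

α+β = 49 and αβ = 444, so Var = αβ/[(α+β)²(α+β+1)] = 444/120050 = 0.00370.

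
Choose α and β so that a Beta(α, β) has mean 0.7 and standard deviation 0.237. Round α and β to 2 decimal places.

α = 1.92, β = 0.82

First σ² = 0.056169. Setting α = μn, β = (1−μ)n with n = α+β,
μ(1−μ)/(n+1) = 0.056169 ⇒ n+1 = 0.21/0.056169 = 3.7387 ⇒ n = 2.7387.
Hence α = 0.7×2.7387 = 1.92, β = 0.3×2.7387 = 0.82.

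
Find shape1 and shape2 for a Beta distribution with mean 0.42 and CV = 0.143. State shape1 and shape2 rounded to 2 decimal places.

σ = CV·μ = 0.143×0.42 = 0.06006, so σ² = 0.003607.
s+1 = μ(1−μ)/σ² = 0.2436/0.003607 = 67.5315, so s = shape1+shape2 = 66.5315.
shape1 = μs = 27.94, shape2 = (1−μ)s = 38.59.

shape1 = 27.94, shape2 = 38.59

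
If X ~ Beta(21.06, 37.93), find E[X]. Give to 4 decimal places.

0.3570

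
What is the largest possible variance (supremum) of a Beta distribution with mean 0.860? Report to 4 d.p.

0.1204

Var = μ(1−μ)/(α+β+1), which approaches μ(1−μ) as α+β → 0.
So the supremum is μ(1−μ) = 0.860×0.140 = 0.1204.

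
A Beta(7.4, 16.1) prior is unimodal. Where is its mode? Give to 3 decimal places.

0.298

The density x^(α−1)(1−x)^(β−1) is maximised at (α−1)/(α+β−2) = 6.4/21.5 = 0.298.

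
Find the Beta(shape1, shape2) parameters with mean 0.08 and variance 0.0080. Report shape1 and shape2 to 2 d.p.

Let s = shape1+shape2. The Beta variance is μ(1−μ)/(s+1).
So s+1 = μ(1−μ)/σ² = (0.08×0.92)/0.0080 = 0.0736/0.0080 = 9.2000, giving s = 8.2000.
Then shape1 = μs = 0.08×8.2000 = 0.66 and shape2 = (1−μ)s = 0.92×8.2000 = 7.54.

shape1 = 0.66, shape2 = 7.54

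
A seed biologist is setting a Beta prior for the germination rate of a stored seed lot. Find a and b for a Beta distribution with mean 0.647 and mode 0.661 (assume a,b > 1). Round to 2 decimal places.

a = 14.88, b = 8.12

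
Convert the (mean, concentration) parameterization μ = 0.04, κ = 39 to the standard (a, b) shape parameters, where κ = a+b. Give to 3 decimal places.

a = 1.560, b = 37.440

Split κ in proportion μ : (1−μ): a = 0.04·39 = 1.560, b = 39 − 1.560 = 37.440.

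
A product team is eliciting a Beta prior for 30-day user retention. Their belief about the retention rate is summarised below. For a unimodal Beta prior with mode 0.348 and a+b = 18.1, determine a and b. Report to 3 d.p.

a = 6.603, b = 11.497

Since the density peak of Beta(a,b) is at (a−1)/(a+b−2),
a = 1 + 0.348(18.1−2) = 6.603 and b = 18.1 − 6.603 = 11.497.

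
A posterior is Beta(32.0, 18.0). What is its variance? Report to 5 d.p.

α+β = 50.0 and αβ = 576.00, so Var = αβ/[(α+β)²(α+β+1)] = 576.00/127500.000 = 0.00452.

0.00452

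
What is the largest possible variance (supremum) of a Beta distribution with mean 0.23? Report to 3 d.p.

0.177

Var = μ(1−μ)/(α+β+1), which approaches μ(1−μ) as α+β → 0.
So the supremum is μ(1−μ) = 0.23×0.77 = 0.177.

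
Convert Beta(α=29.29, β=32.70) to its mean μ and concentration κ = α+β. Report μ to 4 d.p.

μ = 0.4725, κ = 61.99

κ = α+β = 29.29+32.70 = 61.99; μ = α/κ = 29.29/61.99 = 0.4725.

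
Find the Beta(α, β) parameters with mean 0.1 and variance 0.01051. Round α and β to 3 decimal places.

α = 0.756, β = 6.807

By moment matching, α+β = μ(1−μ)/σ² − 1 = (0.1·0.9)/0.01051 − 1 = 8.5633 − 1 = 7.5633.
Since α/(α+β) = μ, α = 0.1·7.5633 = 0.756 and β = 0.9·7.5633 = 6.807.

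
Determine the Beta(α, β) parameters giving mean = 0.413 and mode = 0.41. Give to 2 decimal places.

α = 24.78, β = 35.22

Let s = α+β. Mean gives α = μs = 0.413s; mode gives (α−1)/(s−2) = 0.41.
Substituting: 0.413s − 1 = 0.41(s−2) = 0.41s − 0.82, so 0.003s = 0.18 and s = 60.0000.
Then α = 0.413×60.0000 = 24.78 and β = s−α = 35.22.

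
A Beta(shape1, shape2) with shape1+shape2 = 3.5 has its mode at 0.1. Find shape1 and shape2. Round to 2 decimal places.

shape1 = 1.15, shape2 = 2.35

Mode = (shape1−1)/(κ−2) with κ = shape1+shape2, so shape1−1 = 0.1·1.5 = 0.15.
shape1 = 1.15; shape2 = κ − shape1 = 2.35.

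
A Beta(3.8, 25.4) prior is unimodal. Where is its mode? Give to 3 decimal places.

0.103

The density x^(α−1)(1−x)^(β−1) is maximised at (α−1)/(α+β−2) = 2.8/27.2 = 0.103.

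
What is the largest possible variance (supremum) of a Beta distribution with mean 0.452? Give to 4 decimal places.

0.2477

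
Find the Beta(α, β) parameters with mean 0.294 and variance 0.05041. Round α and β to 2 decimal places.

By moment matching, α+β = μ(1−μ)/σ² − 1 = (0.294·0.706)/0.05041 − 1 = 4.1175 − 1 = 3.1175.
Since α/(α+β) = μ, α = 0.294·3.1175 = 0.92 and β = 0.706·3.1175 = 2.20.

α = 0.92, β = 2.20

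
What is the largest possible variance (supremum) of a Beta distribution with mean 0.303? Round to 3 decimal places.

For fixed mean μ the Beta variance is μ(1−μ)/(α+β+1), increasing as α+β decreases.
Its least upper bound (not attained) is μ(1−μ) = 0.303·0.697 = 0.211.

0.211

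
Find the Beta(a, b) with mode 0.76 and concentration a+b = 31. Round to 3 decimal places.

Mode = (a−1)/(κ−2) with κ = a+b, so a−1 = 0.76·29 = 22.040.
a = 23.040; b = κ − a = 7.960.

a = 23.040, b = 7.960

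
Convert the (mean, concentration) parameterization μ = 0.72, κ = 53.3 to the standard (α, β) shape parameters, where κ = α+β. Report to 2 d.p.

α = 38.38, β = 14.92

Split κ in proportion μ : (1−μ): α = 0.72·53.3 = 38.38, β = 53.3 − 38.38 = 14.92.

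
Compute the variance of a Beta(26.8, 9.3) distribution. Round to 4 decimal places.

0.0052

α+β = 36.1 and αβ = 249.24, so Var = αβ/[(α+β)²(α+β+1)] = 249.24/48349.091 = 0.0052.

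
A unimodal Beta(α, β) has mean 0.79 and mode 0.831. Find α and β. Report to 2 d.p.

α = 12.76, β = 3.39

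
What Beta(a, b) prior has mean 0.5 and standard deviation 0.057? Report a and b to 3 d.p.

a = 37.973, b = 37.973

Variance = 0.057² = 0.003249. The moment-matching identity a+b = μ(1−μ)/Var − 1 gives
a+b = 0.25/0.003249 − 1 = 75.9468, so a = μ·75.9468 = 37.973 and b = (1−μ)·75.9468 = 37.973.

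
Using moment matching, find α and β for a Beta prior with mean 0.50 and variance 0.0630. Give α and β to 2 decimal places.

α = 1.48, β = 1.48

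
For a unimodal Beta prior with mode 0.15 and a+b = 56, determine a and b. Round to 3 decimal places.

a = 9.100, b = 46.900

For a,b>1 the mode is (a−1)/(a+b−2), so a = mode·(κ−2)+1 = 0.15×54+1 = 9.100.
And b = (1−mode)·(κ−2)+1 = 0.85×54+1 = 46.900.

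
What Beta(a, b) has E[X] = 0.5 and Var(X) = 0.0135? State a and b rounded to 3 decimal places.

a = 8.759, b = 8.759

Let s = a+b. The Beta variance is μ(1−μ)/(s+1).
So s+1 = μ(1−μ)/σ² = (0.5×0.5)/0.0135 = 0.25/0.0135 = 18.5185, giving s = 17.5185.
Then a = μs = 0.5×17.5185 = 8.759 and b = (1−μ)s = 0.5×17.5185 = 8.759.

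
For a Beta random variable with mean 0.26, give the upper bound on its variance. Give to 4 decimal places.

For fixed mean μ the Beta variance is μ(1−μ)/(α+β+1), increasing as α+β decreases.
Its least upper bound (not attained) is μ(1−μ) = 0.26·0.74 = 0.1924.

0.1924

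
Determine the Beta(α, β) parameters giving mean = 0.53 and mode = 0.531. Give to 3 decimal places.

With s = α+β: μ = α/s and mode = (α−1)/(s−2). Eliminating α = μs,
μs − 1 = m(s−2) ⇒ s(μ−m) = 1−2m ⇒ s = -0.062/-0.001 = 62.0000.
So α = μs = 32.860, β = (1−μ)s = 29.140.

α = 32.860, β = 29.140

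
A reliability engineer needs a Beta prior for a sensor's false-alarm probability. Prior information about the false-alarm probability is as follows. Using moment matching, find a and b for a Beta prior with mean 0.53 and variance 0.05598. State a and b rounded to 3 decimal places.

a = 1.828, b = 1.621

Let s = a+b. The Beta variance is μ(1−μ)/(s+1).
So s+1 = μ(1−μ)/σ² = (0.53×0.47)/0.05598 = 0.2491/0.05598 = 4.4498, giving s = 3.4498.
Then a = μs = 0.53×3.4498 = 1.828 and b = (1−μ)s = 0.47×3.4498 = 1.621.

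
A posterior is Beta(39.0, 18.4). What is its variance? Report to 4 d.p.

α+β = 57.4 and αβ = 717.60, so Var = αβ/[(α+β)²(α+β+1)] = 717.60/192413.984 = 0.0037.

0.0037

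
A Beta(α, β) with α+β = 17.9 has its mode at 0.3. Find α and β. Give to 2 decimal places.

For α,β>1 the mode is (α−1)/(α+β−2), so α = mode·(κ−2)+1 = 0.3×15.9+1 = 5.77.
And β = (1−mode)·(κ−2)+1 = 0.7×15.9+1 = 12.13.

α = 5.77, β = 12.13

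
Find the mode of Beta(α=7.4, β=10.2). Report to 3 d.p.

The density x^(α−1)(1−x)^(β−1) is maximised at (α−1)/(α+β−2) = 6.4/15.6 = 0.410.

0.410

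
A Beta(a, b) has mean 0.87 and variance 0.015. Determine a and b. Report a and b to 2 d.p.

Let s = a+b. The Beta variance is μ(1−μ)/(s+1).
So s+1 = μ(1−μ)/σ² = (0.87×0.13)/0.015 = 0.1131/0.015 = 7.5400, giving s = 6.5400.
Then a = μs = 0.87×6.5400 = 5.69 and b = (1−μ)s = 0.13×6.5400 = 0.85.

a = 5.69, b = 0.85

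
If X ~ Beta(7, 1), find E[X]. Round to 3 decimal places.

0.875

The Beta mean is α/(α+β) = 7/(7+1) = 0.875.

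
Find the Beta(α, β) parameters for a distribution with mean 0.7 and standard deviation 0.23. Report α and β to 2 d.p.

First σ² = 0.0529. Setting α = μn, β = (1−μ)n with n = α+β,
μ(1−μ)/(n+1) = 0.0529 ⇒ n+1 = 0.21/0.0529 = 3.9698 ⇒ n = 2.9698.
Hence α = 0.7×2.9698 = 2.08, β = 0.3×2.9698 = 0.89.

α = 2.08, β = 0.89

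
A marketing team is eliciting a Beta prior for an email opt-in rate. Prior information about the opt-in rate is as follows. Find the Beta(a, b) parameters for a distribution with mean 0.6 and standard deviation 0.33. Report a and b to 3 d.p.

a = 0.722, b = 0.482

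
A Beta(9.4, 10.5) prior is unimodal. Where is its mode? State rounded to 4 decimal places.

The density x^(α−1)(1−x)^(β−1) is maximised at (α−1)/(α+β−2) = 8.4/17.9 = 0.4693.

0.4693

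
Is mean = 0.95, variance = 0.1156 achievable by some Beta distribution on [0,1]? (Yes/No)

No

A Beta with mean μ has variance μ(1−μ)/(α+β+1) < μ(1−μ).
Here μ(1−μ) = 0.95×0.05 = 0.0475, and 0.1156 ≥ 0.0475.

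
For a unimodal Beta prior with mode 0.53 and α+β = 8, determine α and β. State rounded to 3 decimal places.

α = 4.180, β = 3.820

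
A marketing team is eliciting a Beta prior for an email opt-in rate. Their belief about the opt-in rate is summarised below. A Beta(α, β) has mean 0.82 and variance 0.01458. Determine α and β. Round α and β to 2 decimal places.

Let s = α+β. The Beta variance is μ(1−μ)/(s+1).
So s+1 = μ(1−μ)/σ² = (0.82×0.18)/0.01458 = 0.1476/0.01458 = 10.1235, giving s = 9.1235.
Then α = μs = 0.82×9.1235 = 7.48 and β = (1−μ)s = 0.18×9.1235 = 1.64.

α = 7.48, β = 1.64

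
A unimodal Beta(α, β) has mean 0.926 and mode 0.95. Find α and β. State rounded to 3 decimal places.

Let s = α+β. Mean gives α = μs = 0.926s; mode gives (α−1)/(s−2) = 0.95.
Substituting: 0.926s − 1 = 0.95(s−2) = 0.95s − 1.90, so -0.024s = -0.90 and s = 37.5000.
Then α = 0.926×37.5000 = 34.725 and β = s−α = 2.775.

α = 34.725, β = 2.775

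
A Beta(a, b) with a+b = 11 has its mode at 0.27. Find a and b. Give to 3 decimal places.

a = 3.430, b = 7.570

Since the density peak of Beta(a,b) is at (a−1)/(a+b−2),
a = 1 + 0.27(11−2) = 3.430 and b = 11 − 3.430 = 7.570.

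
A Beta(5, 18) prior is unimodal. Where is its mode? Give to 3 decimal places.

0.190

With α,β > 1, mode = (α−1)/(α+β−2) = 4/21 = 0.190.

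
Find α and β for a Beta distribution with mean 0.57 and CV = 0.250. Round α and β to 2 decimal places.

σ = CV·μ = 0.250×0.57 = 0.14250, so σ² = 0.020306.
s+1 = μ(1−μ)/σ² = 0.2451/0.020306 = 12.0702, so s = α+β = 11.0702.
α = μs = 6.31, β = (1−μ)s = 4.76.

α = 6.31, β = 4.76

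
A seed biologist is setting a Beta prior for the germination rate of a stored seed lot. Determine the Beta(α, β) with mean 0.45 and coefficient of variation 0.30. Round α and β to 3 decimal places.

α = 5.661, β = 6.919

σ = CV·μ = 0.30×0.45 = 0.13500, so σ² = 0.018225.
s+1 = μ(1−μ)/σ² = 0.2475/0.018225 = 13.5802, so s = α+β = 12.5802.
α = μs = 5.661, β = (1−μ)s = 6.919.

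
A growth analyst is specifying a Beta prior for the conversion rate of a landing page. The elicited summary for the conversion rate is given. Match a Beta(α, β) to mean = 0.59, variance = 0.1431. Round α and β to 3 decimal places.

Let s = α+β. The Beta variance is μ(1−μ)/(s+1).
So s+1 = μ(1−μ)/σ² = (0.59×0.41)/0.1431 = 0.2419/0.1431 = 1.6904, giving s = 0.6904.
Then α = μs = 0.59×0.6904 = 0.407 and β = (1−μ)s = 0.41×0.6904 = 0.283.

α = 0.407, β = 0.283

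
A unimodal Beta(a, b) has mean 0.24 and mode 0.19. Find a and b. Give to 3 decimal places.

a = 2.976, b = 9.424

With s = a+b: μ = a/s and mode = (a−1)/(s−2). Eliminating a = μs,
μs − 1 = m(s−2) ⇒ s(μ−m) = 1−2m ⇒ s = 0.62/0.05 = 12.4000.
So a = μs = 2.976, b = (1−μ)s = 9.424.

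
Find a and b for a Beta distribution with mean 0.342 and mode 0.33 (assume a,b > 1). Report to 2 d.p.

With s = a+b: μ = a/s and mode = (a−1)/(s−2). Eliminating a = μs,
μs − 1 = m(s−2) ⇒ s(μ−m) = 1−2m ⇒ s = 0.34/0.012 = 28.3333.
So a = μs = 9.69, b = (1−μ)s = 18.64.

a = 9.69, b = 18.64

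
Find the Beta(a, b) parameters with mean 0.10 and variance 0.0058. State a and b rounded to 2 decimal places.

a = 1.45, b = 13.07

Write ν = a+b; then a = μν and Var = μ(1−μ)/(ν+1).
ν = μ(1−μ)/Var − 1 = 0.0900/0.0058 − 1 = 14.5172.
a = 0.10·14.5172 = 1.45, b = 0.90·14.5172 = 13.07.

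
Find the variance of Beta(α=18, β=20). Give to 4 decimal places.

Var = αβ/[(α+β)²(α+β+1)] = (18×20)/(38²×39) = 360/56316 = 0.0064.

0.0064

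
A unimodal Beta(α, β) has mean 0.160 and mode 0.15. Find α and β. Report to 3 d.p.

α = 11.200, β = 58.800

With s = α+β: μ = α/s and mode = (α−1)/(s−2). Eliminating α = μs,
μs − 1 = m(s−2) ⇒ s(μ−m) = 1−2m ⇒ s = 0.70/0.010 = 70.0000.
So α = μs = 11.200, β = (1−μ)s = 58.800.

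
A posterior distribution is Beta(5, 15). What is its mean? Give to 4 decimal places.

E[X] = α/(α+β) = 5/20 = 0.2500.

0.2500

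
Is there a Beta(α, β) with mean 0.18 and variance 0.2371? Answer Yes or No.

A Beta with mean μ has variance μ(1−μ)/(α+β+1) < μ(1−μ).
Here μ(1−μ) = 0.18×0.82 = 0.1476, and 0.2371 ≥ 0.1476.

No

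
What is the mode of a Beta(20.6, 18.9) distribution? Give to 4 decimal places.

With α,β > 1, mode = (α−1)/(α+β−2) = 19.6/37.5 = 0.5227.

0.5227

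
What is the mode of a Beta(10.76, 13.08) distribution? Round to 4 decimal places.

0.4469

With α,β > 1, mode = (α−1)/(α+β−2) = 9.76/21.84 = 0.4469.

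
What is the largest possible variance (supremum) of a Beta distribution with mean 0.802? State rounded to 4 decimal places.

0.1588

Var = μ(1−μ)/(α+β+1), which approaches μ(1−μ) as α+β → 0.
So the supremum is μ(1−μ) = 0.802×0.198 = 0.1588.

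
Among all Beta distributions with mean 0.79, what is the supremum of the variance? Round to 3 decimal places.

0.166

For fixed mean μ the Beta variance is μ(1−μ)/(α+β+1), increasing as α+β decreases.
Its least upper bound (not attained) is μ(1−μ) = 0.79·0.21 = 0.166.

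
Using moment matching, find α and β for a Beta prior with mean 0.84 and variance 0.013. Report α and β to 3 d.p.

Write ν = α+β; then α = μν and Var = μ(1−μ)/(ν+1).
ν = μ(1−μ)/Var − 1 = 0.1344/0.013 − 1 = 9.3385.
α = 0.84·9.3385 = 7.844, β = 0.16·9.3385 = 1.494.

α = 7.844, β = 1.494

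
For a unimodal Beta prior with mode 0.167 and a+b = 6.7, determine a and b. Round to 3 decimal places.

Mode = (a−1)/(κ−2) with κ = a+b, so a−1 = 0.167·4.7 = 0.785.
a = 1.785; b = κ − a = 4.915.

a = 1.785, b = 4.915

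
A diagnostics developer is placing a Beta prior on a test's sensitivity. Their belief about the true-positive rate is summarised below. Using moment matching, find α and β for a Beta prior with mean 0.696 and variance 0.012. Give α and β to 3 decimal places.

α = 11.576, β = 5.056

Write ν = α+β; then α = μν and Var = μ(1−μ)/(ν+1).
ν = μ(1−μ)/Var − 1 = 0.211584/0.012 − 1 = 16.6320.
α = 0.696·16.6320 = 11.576, β = 0.304·16.6320 = 5.056.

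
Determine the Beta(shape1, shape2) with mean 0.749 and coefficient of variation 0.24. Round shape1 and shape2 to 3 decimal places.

Var = (CV·μ)² = (0.24×0.749)² = 0.032314.
shape1+shape2 = μ(1−μ)/Var − 1 = 0.187999/0.032314 − 1 = 4.8179.
Thus shape1 = 0.749·4.8179 = 3.609 and shape2 = 0.251·4.8179 = 1.209.

shape1 = 3.609, shape2 = 1.209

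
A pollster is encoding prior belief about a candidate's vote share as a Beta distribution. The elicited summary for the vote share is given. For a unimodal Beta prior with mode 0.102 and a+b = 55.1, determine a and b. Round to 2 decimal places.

a = 6.42, b = 48.68

Mode = (a−1)/(κ−2) with κ = a+b, so a−1 = 0.102·53.1 = 5.42.
a = 6.42; b = κ − a = 48.68.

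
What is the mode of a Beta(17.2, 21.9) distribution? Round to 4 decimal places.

The density x^(α−1)(1−x)^(β−1) is maximised at (α−1)/(α+β−2) = 16.2/37.1 = 0.4367.

0.4367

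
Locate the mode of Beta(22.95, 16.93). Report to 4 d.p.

0.5795

With α,β > 1, mode = (α−1)/(α+β−2) = 21.95/37.88 = 0.5795.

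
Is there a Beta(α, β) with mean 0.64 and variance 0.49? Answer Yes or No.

No

A Beta with mean μ has variance μ(1−μ)/(α+β+1) < μ(1−μ).
Here μ(1−μ) = 0.64×0.36 = 0.2304, and 0.49 ≥ 0.2304.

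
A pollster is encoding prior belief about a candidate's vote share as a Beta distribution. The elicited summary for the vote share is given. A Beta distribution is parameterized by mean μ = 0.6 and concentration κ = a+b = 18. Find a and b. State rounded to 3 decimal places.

a = 10.800, b = 7.200

Split κ in proportion μ : (1−μ): a = 0.6·18 = 10.800, b = 18 − 10.800 = 7.200.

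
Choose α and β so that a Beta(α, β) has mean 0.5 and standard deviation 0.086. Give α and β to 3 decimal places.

α = 16.401, β = 16.401

σ² = 0.086² = 0.007396.
With s = α+β, Var = μ(1−μ)/(s+1), so s+1 = (0.5×0.5)/0.007396 = 33.8021 and s = 32.8021.
α = μs = 16.401, β = (1−μ)s = 16.401.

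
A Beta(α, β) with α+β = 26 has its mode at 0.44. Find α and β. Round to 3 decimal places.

α = 11.560, β = 14.440

Mode = (α−1)/(κ−2) with κ = α+β, so α−1 = 0.44·24 = 10.560.
α = 11.560; β = κ − α = 14.440.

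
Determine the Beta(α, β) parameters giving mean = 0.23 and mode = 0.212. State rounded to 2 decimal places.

α = 7.36, β = 24.64

With s = α+β: μ = α/s and mode = (α−1)/(s−2). Eliminating α = μs,
μs − 1 = m(s−2) ⇒ s(μ−m) = 1−2m ⇒ s = 0.576/0.018 = 32.0000.
So α = μs = 7.36, β = (1−μ)s = 24.64.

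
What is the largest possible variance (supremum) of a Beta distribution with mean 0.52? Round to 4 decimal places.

For fixed mean μ the Beta variance is μ(1−μ)/(α+β+1), increasing as α+β decreases.
Its least upper bound (not attained) is μ(1−μ) = 0.52·0.48 = 0.2496.

0.2496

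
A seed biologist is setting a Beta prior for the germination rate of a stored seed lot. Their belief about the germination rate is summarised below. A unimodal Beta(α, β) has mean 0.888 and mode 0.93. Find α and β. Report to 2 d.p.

α = 18.18, β = 2.29

Let s = α+β. Mean gives α = μs = 0.888s; mode gives (α−1)/(s−2) = 0.93.
Substituting: 0.888s − 1 = 0.93(s−2) = 0.93s − 1.86, so -0.042s = -0.86 and s = 20.4762.
Then α = 0.888×20.4762 = 18.18 and β = s−α = 2.29.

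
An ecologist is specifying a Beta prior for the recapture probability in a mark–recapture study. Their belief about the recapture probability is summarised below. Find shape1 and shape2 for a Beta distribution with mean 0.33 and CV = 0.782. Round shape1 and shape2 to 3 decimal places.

shape1 = 0.766, shape2 = 1.554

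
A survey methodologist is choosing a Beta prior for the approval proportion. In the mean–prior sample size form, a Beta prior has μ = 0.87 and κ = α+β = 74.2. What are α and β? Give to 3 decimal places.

Split κ in proportion μ : (1−μ): α = 0.87·74.2 = 64.554, β = 74.2 − 64.554 = 9.646.

α = 64.554, β = 9.646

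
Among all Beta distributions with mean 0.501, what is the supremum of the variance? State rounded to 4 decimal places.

Var = μ(1−μ)/(α+β+1), which approaches μ(1−μ) as α+β → 0.
So the supremum is μ(1−μ) = 0.501×0.499 = 0.2500.

0.2500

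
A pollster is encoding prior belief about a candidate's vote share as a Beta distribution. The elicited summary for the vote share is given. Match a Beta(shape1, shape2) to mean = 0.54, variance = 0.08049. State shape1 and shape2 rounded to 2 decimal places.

shape1 = 1.13, shape2 = 0.96

By moment matching, shape1+shape2 = μ(1−μ)/σ² − 1 = (0.54·0.46)/0.08049 − 1 = 3.0861 − 1 = 2.0861.
Since shape1/(shape1+shape2) = μ, shape1 = 0.54·2.0861 = 1.13 and shape2 = 0.46·2.0861 = 0.96.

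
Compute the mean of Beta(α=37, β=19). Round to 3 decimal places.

The Beta mean is α/(α+β) = 37/(37+19) = 0.661.

0.661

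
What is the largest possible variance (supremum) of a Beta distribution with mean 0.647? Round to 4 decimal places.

0.2284

Var = μ(1−μ)/(α+β+1), which approaches μ(1−μ) as α+β → 0.
So the supremum is μ(1−μ) = 0.647×0.353 = 0.2284.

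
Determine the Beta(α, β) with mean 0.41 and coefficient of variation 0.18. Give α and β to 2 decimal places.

α = 17.80, β = 25.61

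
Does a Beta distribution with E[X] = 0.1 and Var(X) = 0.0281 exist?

Yes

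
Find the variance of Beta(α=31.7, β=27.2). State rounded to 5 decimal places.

0.00415

α+β = 58.9 and αβ = 862.24, so Var = αβ/[(α+β)²(α+β+1)] = 862.24/207805.679 = 0.00415.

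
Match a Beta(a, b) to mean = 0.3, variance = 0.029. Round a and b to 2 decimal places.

Write ν = a+b; then a = μν and Var = μ(1−μ)/(ν+1).
ν = μ(1−μ)/Var − 1 = 0.21/0.029 − 1 = 6.2414.
a = 0.3·6.2414 = 1.87, b = 0.7·6.2414 = 4.37.

a = 1.87, b = 4.37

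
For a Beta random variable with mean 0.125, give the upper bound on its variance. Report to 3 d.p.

Var = μ(1−μ)/(α+β+1), which approaches μ(1−μ) as α+β → 0.
So the supremum is μ(1−μ) = 0.125×0.875 = 0.109.

0.109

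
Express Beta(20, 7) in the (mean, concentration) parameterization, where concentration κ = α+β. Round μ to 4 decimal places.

κ = α+β = 20+7 = 27; μ = α/κ = 20/27 = 0.7407.

μ = 0.7407, κ = 27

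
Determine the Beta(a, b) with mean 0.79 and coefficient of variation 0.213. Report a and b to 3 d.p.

a = 3.839, b = 1.020

Var = (CV·μ)² = (0.213×0.79)² = 0.028315.
a+b = μ(1−μ)/Var − 1 = 0.1659/0.028315 − 1 = 4.8591.
Thus a = 0.79·4.8591 = 3.839 and b = 0.21·4.8591 = 1.020.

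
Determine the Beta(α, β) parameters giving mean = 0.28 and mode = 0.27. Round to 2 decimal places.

Let s = α+β. Mean gives α = μs = 0.28s; mode gives (α−1)/(s−2) = 0.27.
Substituting: 0.28s − 1 = 0.27(s−2) = 0.27s − 0.54, so 0.01s = 0.46 and s = 46.0000.
Then α = 0.28×46.0000 = 12.88 and β = s−α = 33.12.

α = 12.88, β = 33.12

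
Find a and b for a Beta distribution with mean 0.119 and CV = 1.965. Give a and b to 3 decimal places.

σ = CV·μ = 1.965×0.119 = 0.23383, so σ² = 0.054679.
s+1 = μ(1−μ)/σ² = 0.104839/0.054679 = 1.9174, so s = a+b = 0.9174.
a = μs = 0.109, b = (1−μ)s = 0.808.

a = 0.109, b = 0.808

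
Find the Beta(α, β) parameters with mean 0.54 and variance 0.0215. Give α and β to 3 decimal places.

α = 5.699, β = 4.855

By moment matching, α+β = μ(1−μ)/σ² − 1 = (0.54·0.46)/0.0215 − 1 = 11.5535 − 1 = 10.5535.
Since α/(α+β) = μ, α = 0.54·10.5535 = 5.699 and β = 0.46·10.5535 = 4.855.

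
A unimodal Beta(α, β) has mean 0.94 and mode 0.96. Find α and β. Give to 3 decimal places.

α = 43.240, β = 2.760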